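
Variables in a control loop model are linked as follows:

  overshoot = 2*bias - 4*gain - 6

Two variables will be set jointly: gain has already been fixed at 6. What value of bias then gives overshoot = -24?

With gain held at 6:
Substituting into the overshoot equation gives overshoot = 2*bias - 30.
Solve 2*bias - 30 = -24: bias = (-24 + 30) / 2 = 3.

bias = 3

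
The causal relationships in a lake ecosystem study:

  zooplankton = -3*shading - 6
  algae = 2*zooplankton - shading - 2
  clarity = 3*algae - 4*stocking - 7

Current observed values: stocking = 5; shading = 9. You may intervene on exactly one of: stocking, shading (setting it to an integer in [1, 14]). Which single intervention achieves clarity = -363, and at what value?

set shading = 14

Intervening on stocking: clarity = -4*stocking - 238. Reaching -363 requires stocking = 125/4, not an integer.
Intervening on shading: with other inputs at their observed values, clarity = -21*shading - 69. Solving for -363 gives shading = 14, within [1, 14].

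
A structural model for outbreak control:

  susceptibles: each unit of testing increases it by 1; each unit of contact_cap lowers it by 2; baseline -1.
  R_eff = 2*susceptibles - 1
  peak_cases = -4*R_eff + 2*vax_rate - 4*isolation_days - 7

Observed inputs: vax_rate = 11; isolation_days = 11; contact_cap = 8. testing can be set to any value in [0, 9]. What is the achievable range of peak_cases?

39 to 111

Substituting into the susceptibles equation gives susceptibles = testing - 17.
Substituting into the R_eff equation gives R_eff = 2*testing - 35.
Substituting into the peak_cases equation gives peak_cases = -8*testing + 111.
Linear in testing, so extremes are at the endpoints: testing = 0 gives peak_cases = 111; testing = 9 gives peak_cases = 39.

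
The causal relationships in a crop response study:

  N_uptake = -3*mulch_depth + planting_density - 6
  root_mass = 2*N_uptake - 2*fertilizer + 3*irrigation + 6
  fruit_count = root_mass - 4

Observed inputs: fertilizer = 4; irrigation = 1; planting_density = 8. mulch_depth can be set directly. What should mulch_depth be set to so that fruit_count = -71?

Substituting into the N_uptake equation gives N_uptake = -3*mulch_depth + 2.
Substituting into the root_mass equation gives root_mass = -6*mulch_depth + 5.
Substituting into the fruit_count equation gives fruit_count = -6*mulch_depth + 1.
Solve -6*mulch_depth + 1 = -71: mulch_depth = (-71 - 1) / -6 = 12.

mulch_depth = 12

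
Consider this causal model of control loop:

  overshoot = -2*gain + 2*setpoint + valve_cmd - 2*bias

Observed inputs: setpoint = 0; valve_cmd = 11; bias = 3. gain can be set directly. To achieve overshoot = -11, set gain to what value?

gain = 8

Substituting into the overshoot equation gives overshoot = -2*gain + 5.
Solve -2*gain + 5 = -11: gain = (-11 - 5) / -2 = 8.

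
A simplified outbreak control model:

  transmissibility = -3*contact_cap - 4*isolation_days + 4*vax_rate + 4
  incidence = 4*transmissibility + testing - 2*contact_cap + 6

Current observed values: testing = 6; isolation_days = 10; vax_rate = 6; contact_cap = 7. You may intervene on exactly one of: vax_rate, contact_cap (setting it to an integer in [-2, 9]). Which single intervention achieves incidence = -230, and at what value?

set vax_rate = 0

Intervening on vax_rate: with other inputs at their observed values, incidence = 16*vax_rate - 230. Solving for -230 gives vax_rate = 0, within [-2, 9].
Intervening on contact_cap: incidence = -14*contact_cap - 36. Reaching -230 requires contact_cap = 97/7, not an integer.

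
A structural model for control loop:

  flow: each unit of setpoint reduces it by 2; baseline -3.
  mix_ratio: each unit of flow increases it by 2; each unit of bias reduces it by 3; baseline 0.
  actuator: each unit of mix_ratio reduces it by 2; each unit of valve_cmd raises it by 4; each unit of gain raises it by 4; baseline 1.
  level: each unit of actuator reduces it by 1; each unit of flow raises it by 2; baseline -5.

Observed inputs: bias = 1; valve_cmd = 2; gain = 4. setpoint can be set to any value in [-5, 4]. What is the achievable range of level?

-102 to 6

Substituting into the mix_ratio equation gives mix_ratio = -4*setpoint - 9.
So actuator = 8*setpoint + 43.
level becomes -12*setpoint - 54.
Linear in setpoint, so extremes are at the endpoints: setpoint = -5 gives level = 6; setpoint = 4 gives level = -102.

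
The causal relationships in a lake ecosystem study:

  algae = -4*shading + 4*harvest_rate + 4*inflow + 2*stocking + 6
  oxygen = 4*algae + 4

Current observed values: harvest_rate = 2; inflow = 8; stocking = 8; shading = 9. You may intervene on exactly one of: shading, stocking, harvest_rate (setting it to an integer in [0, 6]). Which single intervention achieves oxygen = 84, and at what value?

set stocking = 5

Intervening on shading: oxygen = -16*shading + 252. Reaching 84 requires shading = 21/2, not an integer.
Intervening on stocking: with other inputs at their observed values, oxygen = 8*stocking + 44. Solving for 84 gives stocking = 5, within [0, 6].
Intervening on harvest_rate: oxygen = 16*harvest_rate + 76. Reaching 84 requires harvest_rate = 1/2, not an integer.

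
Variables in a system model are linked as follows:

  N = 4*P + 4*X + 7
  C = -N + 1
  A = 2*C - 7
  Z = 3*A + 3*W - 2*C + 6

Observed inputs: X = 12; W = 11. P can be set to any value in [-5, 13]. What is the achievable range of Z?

-406 to -118

Substituting into the N equation gives N = 4*P + 55.
So C = -4*P - 54.
Substituting into the A equation gives A = -8*P - 115.
Substituting into the Z equation gives Z = -16*P - 198.
Linear in P, so extremes are at the endpoints: P = -5 gives Z = -118; P = 13 gives Z = -406.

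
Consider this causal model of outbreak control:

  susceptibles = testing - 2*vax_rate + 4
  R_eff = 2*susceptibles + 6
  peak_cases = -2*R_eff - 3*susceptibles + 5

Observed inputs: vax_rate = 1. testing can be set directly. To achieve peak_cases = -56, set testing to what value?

Substituting into the susceptibles equation gives susceptibles = testing + 2.
So R_eff = 2*testing + 10.
This gives peak_cases = -7*testing - 21.
Solve -7*testing - 21 = -56: testing = (-56 + 21) / -7 = 5.

testing = 5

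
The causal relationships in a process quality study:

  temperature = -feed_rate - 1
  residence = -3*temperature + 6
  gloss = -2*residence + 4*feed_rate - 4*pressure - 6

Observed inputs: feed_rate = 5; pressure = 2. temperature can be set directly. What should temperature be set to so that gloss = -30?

Intervening on temperature fixes its value directly, overriding its dependence on feed_rate.
Substituting into the gloss equation gives gloss = 6*temperature - 6.
Solve 6*temperature - 6 = -30: temperature = (-30 + 6) / 6 = -4.

temperature = -4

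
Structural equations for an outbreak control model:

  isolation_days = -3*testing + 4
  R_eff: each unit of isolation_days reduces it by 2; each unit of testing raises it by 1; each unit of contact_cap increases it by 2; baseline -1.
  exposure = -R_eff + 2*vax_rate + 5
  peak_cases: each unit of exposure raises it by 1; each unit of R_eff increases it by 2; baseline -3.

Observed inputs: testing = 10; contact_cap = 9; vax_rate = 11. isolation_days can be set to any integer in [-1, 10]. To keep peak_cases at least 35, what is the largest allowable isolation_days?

isolation_days = 8

Intervening on isolation_days fixes its value directly, overriding its dependence on testing.
Substituting into the R_eff equation gives R_eff = -2*isolation_days + 27.
exposure becomes 2*isolation_days.
Substituting into the peak_cases equation gives peak_cases = -2*isolation_days + 51.
Require -2*isolation_days + 51 ≥ 35, so isolation_days ≤ 8.
The largest integer in [-1, 10] satisfying this is 8.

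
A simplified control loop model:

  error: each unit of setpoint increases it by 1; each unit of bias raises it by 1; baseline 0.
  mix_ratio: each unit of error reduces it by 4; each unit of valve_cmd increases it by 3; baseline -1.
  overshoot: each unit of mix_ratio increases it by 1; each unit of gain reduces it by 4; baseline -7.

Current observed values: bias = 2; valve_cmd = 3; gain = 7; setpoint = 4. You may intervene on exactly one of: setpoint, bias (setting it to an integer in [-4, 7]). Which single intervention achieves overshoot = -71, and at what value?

Intervening on setpoint: overshoot = -4*setpoint - 35. Reaching -71 requires setpoint = 9, outside [-4, 7].
Intervening on bias: with other inputs at their observed values, overshoot = -4*bias - 43. Solving for -71 gives bias = 7, within [-4, 7].

set bias = 7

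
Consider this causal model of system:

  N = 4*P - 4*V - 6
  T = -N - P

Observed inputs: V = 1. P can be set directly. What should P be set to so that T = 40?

P = -6

Substituting into the N equation gives N = 4*P - 10.
This gives T = -5*P + 10.
Solve -5*P + 10 = 40: P = (40 - 10) / -5 = -6.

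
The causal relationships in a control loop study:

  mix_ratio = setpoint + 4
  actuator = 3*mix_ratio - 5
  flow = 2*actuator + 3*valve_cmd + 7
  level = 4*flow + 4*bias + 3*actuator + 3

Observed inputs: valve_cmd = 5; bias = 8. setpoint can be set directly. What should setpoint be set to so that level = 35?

setpoint = -5

Substituting into the actuator equation gives actuator = 3*setpoint + 7.
This gives flow = 6*setpoint + 36.
level becomes 33*setpoint + 200.
Solve 33*setpoint + 200 = 35: setpoint = (35 - 200) / 33 = -5.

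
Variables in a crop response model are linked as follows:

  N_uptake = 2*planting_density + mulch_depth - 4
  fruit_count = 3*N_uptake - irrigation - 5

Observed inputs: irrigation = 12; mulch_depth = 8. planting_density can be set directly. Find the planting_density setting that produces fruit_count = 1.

planting_density = 1

Substituting into the N_uptake equation gives N_uptake = 2*planting_density + 4.
Substituting into the fruit_count equation gives fruit_count = 6*planting_density - 5.
Solve 6*planting_density - 5 = 1: planting_density = (1 + 5) / 6 = 1.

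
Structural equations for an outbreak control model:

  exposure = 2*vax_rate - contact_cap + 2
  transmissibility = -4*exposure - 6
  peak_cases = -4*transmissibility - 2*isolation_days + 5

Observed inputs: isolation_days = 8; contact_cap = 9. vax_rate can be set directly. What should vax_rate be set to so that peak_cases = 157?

Substituting into the exposure equation gives exposure = 2*vax_rate - 7.
This gives transmissibility = -8*vax_rate + 22.
So peak_cases = 32*vax_rate - 99.
Solve 32*vax_rate - 99 = 157: vax_rate = (157 + 99) / 32 = 8.

vax_rate = 8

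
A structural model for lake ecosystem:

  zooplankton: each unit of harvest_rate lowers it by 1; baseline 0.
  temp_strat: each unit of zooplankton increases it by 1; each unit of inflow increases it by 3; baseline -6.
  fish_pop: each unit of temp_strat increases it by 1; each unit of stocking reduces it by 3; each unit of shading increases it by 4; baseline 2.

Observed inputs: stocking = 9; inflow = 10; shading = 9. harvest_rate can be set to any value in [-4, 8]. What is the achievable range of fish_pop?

Substituting into the temp_strat equation gives temp_strat = -harvest_rate + 24.
So fish_pop = -harvest_rate + 35.
Linear in harvest_rate, so extremes are at the endpoints: harvest_rate = -4 gives fish_pop = 39; harvest_rate = 8 gives fish_pop = 27.

27 to 39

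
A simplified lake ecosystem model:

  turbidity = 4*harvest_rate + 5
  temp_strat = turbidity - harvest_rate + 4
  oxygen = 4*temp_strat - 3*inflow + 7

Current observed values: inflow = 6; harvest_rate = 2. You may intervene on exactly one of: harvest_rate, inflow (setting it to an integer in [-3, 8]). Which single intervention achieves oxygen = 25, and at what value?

set harvest_rate = 0

Intervening on harvest_rate: with other inputs at their observed values, oxygen = 12*harvest_rate + 25. Solving for 25 gives harvest_rate = 0, within [-3, 8].
Intervening on inflow: oxygen = -3*inflow + 67. Reaching 25 requires inflow = 14, outside [-3, 8].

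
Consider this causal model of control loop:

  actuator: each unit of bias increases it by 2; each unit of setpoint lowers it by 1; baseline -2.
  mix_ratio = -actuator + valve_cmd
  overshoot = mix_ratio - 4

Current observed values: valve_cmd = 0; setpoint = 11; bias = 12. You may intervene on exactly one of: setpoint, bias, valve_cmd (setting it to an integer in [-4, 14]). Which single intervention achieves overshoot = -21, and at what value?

set setpoint = 5

Intervening on setpoint: with other inputs at their observed values, overshoot = setpoint - 26. Solving for -21 gives setpoint = 5, within [-4, 14].
Intervening on bias: overshoot = -2*bias + 9. Reaching -21 requires bias = 15, outside [-4, 14].
Intervening on valve_cmd: overshoot = valve_cmd - 15. Reaching -21 requires valve_cmd = -6, outside [-4, 14].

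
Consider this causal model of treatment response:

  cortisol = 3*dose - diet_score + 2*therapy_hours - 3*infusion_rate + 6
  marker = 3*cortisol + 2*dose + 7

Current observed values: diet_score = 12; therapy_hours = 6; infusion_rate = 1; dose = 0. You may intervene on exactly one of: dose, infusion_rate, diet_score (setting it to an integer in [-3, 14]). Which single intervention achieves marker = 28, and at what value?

set diet_score = 8

Intervening on dose: marker = 11*dose + 16. Reaching 28 requires dose = 12/11, not an integer.
Intervening on infusion_rate: marker = -9*infusion_rate + 25. Reaching 28 requires infusion_rate = -1/3, not an integer.
Intervening on diet_score: with other inputs at their observed values, marker = -3*diet_score + 52. Solving for 28 gives diet_score = 8, within [-3, 14].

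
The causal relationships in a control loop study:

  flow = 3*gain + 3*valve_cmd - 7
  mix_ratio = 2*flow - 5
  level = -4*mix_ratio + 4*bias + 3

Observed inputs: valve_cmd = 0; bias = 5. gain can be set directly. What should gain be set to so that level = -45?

Substituting into the flow equation gives flow = 3*gain - 7.
mix_ratio becomes 6*gain - 19.
This gives level = -24*gain + 99.
Solve -24*gain + 99 = -45: gain = (-45 - 99) / -24 = 6.

gain = 6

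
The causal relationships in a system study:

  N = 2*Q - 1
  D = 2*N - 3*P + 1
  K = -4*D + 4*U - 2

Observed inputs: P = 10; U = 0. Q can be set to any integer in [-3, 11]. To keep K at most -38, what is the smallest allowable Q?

Q = 10

Substituting into the D equation gives D = 4*Q - 31.
This gives K = -16*Q + 122.
Require -16*Q + 122 ≤ -38, so Q ≥ 10.
The smallest integer in [-3, 11] satisfying this is 10.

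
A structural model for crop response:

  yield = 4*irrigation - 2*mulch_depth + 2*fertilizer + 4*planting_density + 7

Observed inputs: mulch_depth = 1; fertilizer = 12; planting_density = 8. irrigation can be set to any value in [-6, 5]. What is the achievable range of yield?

Substituting into the yield equation gives yield = 4*irrigation + 61.
Linear in irrigation, so extremes are at the endpoints: irrigation = -6 gives yield = 37; irrigation = 5 gives yield = 81.

37 to 81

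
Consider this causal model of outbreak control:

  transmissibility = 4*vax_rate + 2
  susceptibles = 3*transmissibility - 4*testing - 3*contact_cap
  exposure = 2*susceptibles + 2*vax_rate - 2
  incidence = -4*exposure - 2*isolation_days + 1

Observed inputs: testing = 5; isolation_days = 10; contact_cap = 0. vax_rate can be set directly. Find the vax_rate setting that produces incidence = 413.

Substituting into the susceptibles equation gives susceptibles = 12*vax_rate - 14.
exposure becomes 26*vax_rate - 30.
Substituting into the incidence equation gives incidence = -104*vax_rate + 101.
Solve -104*vax_rate + 101 = 413: vax_rate = (413 - 101) / -104 = -3.

vax_rate = -3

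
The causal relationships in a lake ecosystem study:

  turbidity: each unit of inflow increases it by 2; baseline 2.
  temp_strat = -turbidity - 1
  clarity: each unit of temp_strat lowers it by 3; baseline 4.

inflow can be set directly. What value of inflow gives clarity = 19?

Substituting into the temp_strat equation gives temp_strat = -2*inflow - 3.
Substituting into the clarity equation gives clarity = 6*inflow + 13.
Solve 6*inflow + 13 = 19: inflow = (19 - 13) / 6 = 1.

inflow = 1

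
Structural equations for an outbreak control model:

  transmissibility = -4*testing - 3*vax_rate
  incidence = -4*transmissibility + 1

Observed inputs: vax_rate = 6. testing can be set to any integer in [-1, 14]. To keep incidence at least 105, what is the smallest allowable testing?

testing = 2

Substituting into the transmissibility equation gives transmissibility = -4*testing - 18.
Substituting into the incidence equation gives incidence = 16*testing + 73.
Require 16*testing + 73 ≥ 105, so testing ≥ 2.
The smallest integer in [-1, 14] satisfying this is 2.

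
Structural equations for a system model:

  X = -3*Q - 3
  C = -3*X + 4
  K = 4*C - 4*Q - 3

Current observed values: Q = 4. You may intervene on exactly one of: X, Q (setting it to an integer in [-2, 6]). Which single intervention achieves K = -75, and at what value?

set X = 6

Intervening on X: with other inputs at their observed values, K = -12*X - 3. Solving for -75 gives X = 6, within [-2, 6].
Intervening on Q: K = 32*Q + 49. Reaching -75 requires Q = -31/8, not an integer.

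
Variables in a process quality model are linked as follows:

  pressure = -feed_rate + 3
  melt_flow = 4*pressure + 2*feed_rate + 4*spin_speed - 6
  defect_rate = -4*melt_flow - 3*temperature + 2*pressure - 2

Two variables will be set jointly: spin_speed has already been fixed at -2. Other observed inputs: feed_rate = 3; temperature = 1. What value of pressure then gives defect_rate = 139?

With spin_speed held at -2:
Intervening on pressure fixes its value directly, overriding its dependence on feed_rate.
Substituting into the melt_flow equation gives melt_flow = 4*pressure - 8.
Substituting into the defect_rate equation gives defect_rate = -14*pressure + 27.
Solve -14*pressure + 27 = 139: pressure = (139 - 27) / -14 = -8.

pressure = -8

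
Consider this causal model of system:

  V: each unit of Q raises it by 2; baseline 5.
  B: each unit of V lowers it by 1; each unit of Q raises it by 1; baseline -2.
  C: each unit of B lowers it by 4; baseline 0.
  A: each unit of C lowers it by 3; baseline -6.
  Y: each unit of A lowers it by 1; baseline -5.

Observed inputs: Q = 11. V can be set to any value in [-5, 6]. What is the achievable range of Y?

-167 to -35

Intervening on V fixes its value directly, overriding its dependence on Q.
Substituting into the B equation gives B = -V + 9.
Substituting into the C equation gives C = 4*V - 36.
Substituting into the A equation gives A = -12*V + 102.
So Y = 12*V - 107.
Linear in V, so extremes are at the endpoints: V = -5 gives Y = -167; V = 6 gives Y = -35.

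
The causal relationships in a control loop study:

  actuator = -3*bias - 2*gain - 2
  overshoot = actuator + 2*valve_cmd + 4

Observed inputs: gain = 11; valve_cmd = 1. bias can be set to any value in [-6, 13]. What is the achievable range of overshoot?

-57 to 0

Substituting into the actuator equation gives actuator = -3*bias - 24.
Substituting into the overshoot equation gives overshoot = -3*bias - 18.
Linear in bias, so extremes are at the endpoints: bias = -6 gives overshoot = 0; bias = 13 gives overshoot = -57.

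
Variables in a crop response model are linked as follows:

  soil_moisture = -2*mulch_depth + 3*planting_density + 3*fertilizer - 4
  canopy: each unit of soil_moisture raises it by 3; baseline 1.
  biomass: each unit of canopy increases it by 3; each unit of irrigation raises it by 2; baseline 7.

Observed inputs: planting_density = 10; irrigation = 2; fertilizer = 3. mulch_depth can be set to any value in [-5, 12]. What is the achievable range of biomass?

Substituting into the soil_moisture equation gives soil_moisture = -2*mulch_depth + 35.
Substituting into the canopy equation gives canopy = -6*mulch_depth + 106.
This gives biomass = -18*mulch_depth + 329.
Linear in mulch_depth, so extremes are at the endpoints: mulch_depth = -5 gives biomass = 419; mulch_depth = 12 gives biomass = 113.

113 to 419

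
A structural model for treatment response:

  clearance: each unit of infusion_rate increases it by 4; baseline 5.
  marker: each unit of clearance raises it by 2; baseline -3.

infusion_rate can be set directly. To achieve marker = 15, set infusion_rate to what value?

infusion_rate = 1

Substituting into the marker equation gives marker = 8*infusion_rate + 7.
Solve 8*infusion_rate + 7 = 15: infusion_rate = (15 - 7) / 8 = 1.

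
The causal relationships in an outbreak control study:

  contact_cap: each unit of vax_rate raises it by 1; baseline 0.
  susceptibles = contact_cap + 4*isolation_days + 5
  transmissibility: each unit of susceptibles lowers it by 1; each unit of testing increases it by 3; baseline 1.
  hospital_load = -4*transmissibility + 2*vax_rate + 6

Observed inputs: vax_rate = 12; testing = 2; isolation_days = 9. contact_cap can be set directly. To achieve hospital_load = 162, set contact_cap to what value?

contact_cap = -1

Intervening on contact_cap fixes its value directly, overriding its dependence on vax_rate.
Substituting into the susceptibles equation gives susceptibles = contact_cap + 41.
Substituting into the transmissibility equation gives transmissibility = -contact_cap - 34.
hospital_load becomes 4*contact_cap + 166.
Solve 4*contact_cap + 166 = 162: contact_cap = (162 - 166) / 4 = -1.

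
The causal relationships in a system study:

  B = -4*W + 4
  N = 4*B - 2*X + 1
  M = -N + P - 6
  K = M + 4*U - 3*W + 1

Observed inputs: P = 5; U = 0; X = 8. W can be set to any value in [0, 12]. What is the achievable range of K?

Substituting into the N equation gives N = -16*W + 1.
This gives M = 16*W - 2.
So K = 13*W - 1.
Linear in W, so extremes are at the endpoints: W = 0 gives K = -1; W = 12 gives K = 155.

-1 to 155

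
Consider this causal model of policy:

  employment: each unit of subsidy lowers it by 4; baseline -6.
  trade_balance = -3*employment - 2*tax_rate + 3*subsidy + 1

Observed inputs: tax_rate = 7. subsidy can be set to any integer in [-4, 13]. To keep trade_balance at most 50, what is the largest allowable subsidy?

subsidy = 3

Substituting into the trade_balance equation gives trade_balance = 15*subsidy + 5.
Require 15*subsidy + 5 ≤ 50, so subsidy ≤ 3.
The largest integer in [-4, 13] satisfying this is 3.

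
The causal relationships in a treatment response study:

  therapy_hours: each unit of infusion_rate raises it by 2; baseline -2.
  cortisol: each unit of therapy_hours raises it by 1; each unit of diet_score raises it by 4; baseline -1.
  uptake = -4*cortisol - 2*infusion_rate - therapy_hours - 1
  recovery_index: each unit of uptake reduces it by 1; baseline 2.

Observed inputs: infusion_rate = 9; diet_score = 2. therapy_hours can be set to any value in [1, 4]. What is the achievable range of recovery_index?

Intervening on therapy_hours fixes its value directly, overriding its dependence on infusion_rate.
Substituting into the cortisol equation gives cortisol = therapy_hours + 7.
So uptake = -5*therapy_hours - 47.
So recovery_index = 5*therapy_hours + 49.
Linear in therapy_hours, so extremes are at the endpoints: therapy_hours = 1 gives recovery_index = 54; therapy_hours = 4 gives recovery_index = 69.

54 to 69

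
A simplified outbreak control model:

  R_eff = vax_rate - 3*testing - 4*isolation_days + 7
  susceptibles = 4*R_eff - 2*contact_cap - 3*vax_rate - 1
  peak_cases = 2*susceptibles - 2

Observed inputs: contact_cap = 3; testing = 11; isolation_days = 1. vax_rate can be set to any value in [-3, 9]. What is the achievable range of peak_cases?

-262 to -238

Substituting into the R_eff equation gives R_eff = vax_rate - 30.
So susceptibles = vax_rate - 127.
Substituting into the peak_cases equation gives peak_cases = 2*vax_rate - 256.
Linear in vax_rate, so extremes are at the endpoints: vax_rate = -3 gives peak_cases = -262; vax_rate = 9 gives peak_cases = -238.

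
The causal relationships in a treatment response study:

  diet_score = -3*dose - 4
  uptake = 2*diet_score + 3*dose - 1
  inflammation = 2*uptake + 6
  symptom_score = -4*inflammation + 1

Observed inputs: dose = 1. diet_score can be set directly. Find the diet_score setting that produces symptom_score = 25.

diet_score = -4

Intervening on diet_score fixes its value directly, overriding its dependence on dose.
Substituting into the uptake equation gives uptake = 2*diet_score + 2.
inflammation becomes 4*diet_score + 10.
Substituting into the symptom_score equation gives symptom_score = -16*diet_score - 39.
Solve -16*diet_score - 39 = 25: diet_score = (25 + 39) / -16 = -4.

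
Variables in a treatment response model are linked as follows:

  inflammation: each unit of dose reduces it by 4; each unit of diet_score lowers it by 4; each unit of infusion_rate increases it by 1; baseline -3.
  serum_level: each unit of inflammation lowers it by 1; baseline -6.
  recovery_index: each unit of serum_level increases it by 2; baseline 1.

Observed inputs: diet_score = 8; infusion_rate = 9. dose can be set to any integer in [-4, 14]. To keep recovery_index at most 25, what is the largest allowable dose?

dose = -2

Substituting into the inflammation equation gives inflammation = -4*dose - 26.
Substituting into the serum_level equation gives serum_level = 4*dose + 20.
Substituting into the recovery_index equation gives recovery_index = 8*dose + 41.
Require 8*dose + 41 ≤ 25, so dose ≤ -2.
The largest integer in [-4, 14] satisfying this is -2.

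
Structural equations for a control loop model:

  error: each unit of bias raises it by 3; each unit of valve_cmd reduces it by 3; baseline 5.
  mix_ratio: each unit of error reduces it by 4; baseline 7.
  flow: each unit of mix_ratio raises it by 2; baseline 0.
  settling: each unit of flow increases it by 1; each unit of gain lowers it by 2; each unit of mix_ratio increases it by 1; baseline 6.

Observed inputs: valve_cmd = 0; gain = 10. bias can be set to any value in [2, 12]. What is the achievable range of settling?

Substituting into the error equation gives error = 3*bias + 5.
Substituting into the mix_ratio equation gives mix_ratio = -12*bias - 13.
Substituting into the flow equation gives flow = -24*bias - 26.
settling becomes -36*bias - 53.
Linear in bias, so extremes are at the endpoints: bias = 2 gives settling = -125; bias = 12 gives settling = -485.

-485 to -125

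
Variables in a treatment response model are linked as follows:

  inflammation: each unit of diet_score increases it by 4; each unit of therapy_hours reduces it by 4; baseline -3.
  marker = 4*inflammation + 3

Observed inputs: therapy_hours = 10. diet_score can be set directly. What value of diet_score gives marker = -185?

Substituting into the inflammation equation gives inflammation = 4*diet_score - 43.
So marker = 16*diet_score - 169.
Solve 16*diet_score - 169 = -185: diet_score = (-185 + 169) / 16 = -1.

diet_score = -1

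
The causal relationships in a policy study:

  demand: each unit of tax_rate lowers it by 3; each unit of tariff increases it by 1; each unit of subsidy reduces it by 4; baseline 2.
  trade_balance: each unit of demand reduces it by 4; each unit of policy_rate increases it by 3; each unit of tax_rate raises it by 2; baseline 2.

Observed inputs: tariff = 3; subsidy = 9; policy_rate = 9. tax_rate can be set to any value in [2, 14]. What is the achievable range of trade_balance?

181 to 349

Substituting into the demand equation gives demand = -3*tax_rate - 31.
Substituting into the trade_balance equation gives trade_balance = 14*tax_rate + 153.
Linear in tax_rate, so extremes are at the endpoints: tax_rate = 2 gives trade_balance = 181; tax_rate = 14 gives trade_balance = 349.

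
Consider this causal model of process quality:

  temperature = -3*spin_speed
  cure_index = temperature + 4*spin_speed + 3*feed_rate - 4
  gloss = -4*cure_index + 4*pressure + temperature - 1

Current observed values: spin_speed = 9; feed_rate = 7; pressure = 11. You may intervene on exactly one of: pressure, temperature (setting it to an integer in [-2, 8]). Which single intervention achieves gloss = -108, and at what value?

Intervening on pressure: with other inputs at their observed values, gloss = 4*pressure - 132. Solving for -108 gives pressure = 6, within [-2, 8].
Intervening on temperature: gloss = -3*temperature - 169. Reaching -108 requires temperature = -61/3, not an integer.

set pressure = 6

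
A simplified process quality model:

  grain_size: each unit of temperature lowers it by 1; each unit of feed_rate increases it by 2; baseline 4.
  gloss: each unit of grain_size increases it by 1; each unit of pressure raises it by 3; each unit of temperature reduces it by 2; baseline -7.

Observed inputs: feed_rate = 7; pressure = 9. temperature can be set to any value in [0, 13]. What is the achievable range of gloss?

Substituting into the grain_size equation gives grain_size = -temperature + 18.
Substituting into the gloss equation gives gloss = -3*temperature + 38.
Linear in temperature, so extremes are at the endpoints: temperature = 0 gives gloss = 38; temperature = 13 gives gloss = -1.

-1 to 38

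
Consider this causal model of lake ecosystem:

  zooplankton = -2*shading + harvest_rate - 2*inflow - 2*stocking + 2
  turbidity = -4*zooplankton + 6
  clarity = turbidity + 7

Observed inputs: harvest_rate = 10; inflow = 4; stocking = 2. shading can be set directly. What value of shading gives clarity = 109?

Substituting into the zooplankton equation gives zooplankton = -2*shading.
Substituting into the turbidity equation gives turbidity = 8*shading + 6.
Substituting into the clarity equation gives clarity = 8*shading + 13.
Solve 8*shading + 13 = 109: shading = (109 - 13) / 8 = 12.

shading = 12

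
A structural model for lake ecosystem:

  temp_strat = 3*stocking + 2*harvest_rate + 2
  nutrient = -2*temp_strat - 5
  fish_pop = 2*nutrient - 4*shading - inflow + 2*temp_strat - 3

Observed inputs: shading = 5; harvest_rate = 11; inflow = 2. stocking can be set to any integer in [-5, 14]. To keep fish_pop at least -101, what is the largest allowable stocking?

stocking = 3

Substituting into the temp_strat equation gives temp_strat = 3*stocking + 24.
Substituting into the nutrient equation gives nutrient = -6*stocking - 53.
So fish_pop = -6*stocking - 83.
Require -6*stocking - 83 ≥ -101, so stocking ≤ 3.
The largest integer in [-5, 14] satisfying this is 3.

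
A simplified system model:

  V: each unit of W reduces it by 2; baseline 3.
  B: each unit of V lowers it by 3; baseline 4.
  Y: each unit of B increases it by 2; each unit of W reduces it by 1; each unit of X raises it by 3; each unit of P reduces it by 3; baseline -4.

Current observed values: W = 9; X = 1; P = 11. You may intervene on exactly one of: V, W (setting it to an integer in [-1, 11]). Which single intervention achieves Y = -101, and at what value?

set V = 11

Intervening on V: with other inputs at their observed values, Y = -6*V - 35. Solving for -101 gives V = 11, within [-1, 11].
Intervening on W: Y = 11*W - 44. Reaching -101 requires W = -57/11, not an integer.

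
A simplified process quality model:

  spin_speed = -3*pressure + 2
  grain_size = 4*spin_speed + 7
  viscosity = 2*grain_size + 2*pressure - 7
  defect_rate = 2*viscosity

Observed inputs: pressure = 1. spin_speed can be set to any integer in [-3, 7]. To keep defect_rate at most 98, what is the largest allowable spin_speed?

Intervening on spin_speed fixes its value directly, overriding its dependence on pressure.
Substituting into the viscosity equation gives viscosity = 8*spin_speed + 9.
Substituting into the defect_rate equation gives defect_rate = 16*spin_speed + 18.
Require 16*spin_speed + 18 ≤ 98, so spin_speed ≤ 5.
The largest integer in [-3, 7] satisfying this is 5.

spin_speed = 5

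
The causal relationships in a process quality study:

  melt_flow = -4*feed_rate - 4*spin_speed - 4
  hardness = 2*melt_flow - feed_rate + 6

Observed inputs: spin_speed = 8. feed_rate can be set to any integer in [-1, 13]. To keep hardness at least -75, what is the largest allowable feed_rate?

Substituting into the melt_flow equation gives melt_flow = -4*feed_rate - 36.
This gives hardness = -9*feed_rate - 66.
Require -9*feed_rate - 66 ≥ -75, so feed_rate ≤ 1.
The largest integer in [-1, 13] satisfying this is 1.

feed_rate = 1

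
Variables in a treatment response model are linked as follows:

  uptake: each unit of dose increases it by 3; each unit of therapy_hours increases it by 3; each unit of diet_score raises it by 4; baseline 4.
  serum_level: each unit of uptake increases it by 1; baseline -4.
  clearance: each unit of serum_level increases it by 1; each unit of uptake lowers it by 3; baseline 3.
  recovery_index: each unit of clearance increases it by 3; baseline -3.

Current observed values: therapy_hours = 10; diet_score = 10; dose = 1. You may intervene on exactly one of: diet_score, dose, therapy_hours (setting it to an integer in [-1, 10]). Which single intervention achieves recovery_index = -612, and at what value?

set dose = 9

Intervening on diet_score: recovery_index = -24*diet_score - 228. Reaching -612 requires diet_score = 16, outside [-1, 10].
Intervening on dose: with other inputs at their observed values, recovery_index = -18*dose - 450. Solving for -612 gives dose = 9, within [-1, 10].
Intervening on therapy_hours: recovery_index = -18*therapy_hours - 288. Reaching -612 requires therapy_hours = 18, outside [-1, 10].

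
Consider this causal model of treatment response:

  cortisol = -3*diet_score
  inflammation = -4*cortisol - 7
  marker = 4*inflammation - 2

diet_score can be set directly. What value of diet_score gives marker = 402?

diet_score = 9

Substituting into the inflammation equation gives inflammation = 12*diet_score - 7.
Substituting into the marker equation gives marker = 48*diet_score - 30.
Solve 48*diet_score - 30 = 402: diet_score = (402 + 30) / 48 = 9.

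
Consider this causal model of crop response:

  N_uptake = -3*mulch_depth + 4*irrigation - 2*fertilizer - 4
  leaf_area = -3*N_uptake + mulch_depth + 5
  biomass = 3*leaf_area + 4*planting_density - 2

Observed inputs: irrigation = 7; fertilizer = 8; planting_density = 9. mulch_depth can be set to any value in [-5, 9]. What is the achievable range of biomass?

-173 to 247

Substituting into the N_uptake equation gives N_uptake = -3*mulch_depth + 8.
Substituting into the leaf_area equation gives leaf_area = 10*mulch_depth - 19.
Substituting into the biomass equation gives biomass = 30*mulch_depth - 23.
Linear in mulch_depth, so extremes are at the endpoints: mulch_depth = -5 gives biomass = -173; mulch_depth = 9 gives biomass = 247.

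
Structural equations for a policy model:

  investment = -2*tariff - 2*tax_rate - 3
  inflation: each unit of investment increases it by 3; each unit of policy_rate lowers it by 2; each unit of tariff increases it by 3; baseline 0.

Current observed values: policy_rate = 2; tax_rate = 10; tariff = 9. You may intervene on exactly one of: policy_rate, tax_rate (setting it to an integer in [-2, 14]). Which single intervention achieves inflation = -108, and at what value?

set policy_rate = 6

Intervening on policy_rate: with other inputs at their observed values, inflation = -2*policy_rate - 96. Solving for -108 gives policy_rate = 6, within [-2, 14].
Intervening on tax_rate: inflation = -6*tax_rate - 40. Reaching -108 requires tax_rate = 34/3, not an integer.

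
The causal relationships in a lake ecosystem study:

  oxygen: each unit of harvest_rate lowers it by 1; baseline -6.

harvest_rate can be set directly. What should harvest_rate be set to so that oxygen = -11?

Solve -harvest_rate - 6 = -11: harvest_rate = (-11 + 6) / -1 = 5.

harvest_rate = 5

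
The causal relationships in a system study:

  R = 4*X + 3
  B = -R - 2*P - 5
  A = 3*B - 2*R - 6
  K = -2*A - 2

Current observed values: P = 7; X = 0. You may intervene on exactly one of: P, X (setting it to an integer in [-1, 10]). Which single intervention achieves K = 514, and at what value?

Intervening on P: K = 12*P + 70. Reaching 514 requires P = 37, outside [-1, 10].
Intervening on X: with other inputs at their observed values, K = 40*X + 154. Solving for 514 gives X = 9, within [-1, 10].

set X = 9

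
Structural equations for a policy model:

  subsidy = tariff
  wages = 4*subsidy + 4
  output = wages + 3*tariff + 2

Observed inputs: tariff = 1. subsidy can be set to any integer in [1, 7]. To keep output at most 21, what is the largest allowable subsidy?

Intervening on subsidy fixes its value directly, overriding its dependence on tariff.
Substituting into the output equation gives output = 4*subsidy + 9.
Require 4*subsidy + 9 ≤ 21, so subsidy ≤ 3.
The largest integer in [1, 7] satisfying this is 3.

subsidy = 3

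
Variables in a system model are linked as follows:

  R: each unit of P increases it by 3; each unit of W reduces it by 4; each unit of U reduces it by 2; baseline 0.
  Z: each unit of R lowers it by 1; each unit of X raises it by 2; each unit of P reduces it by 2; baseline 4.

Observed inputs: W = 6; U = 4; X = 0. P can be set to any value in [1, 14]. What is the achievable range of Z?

-34 to 31

Substituting into the R equation gives R = 3*P - 32.
Z becomes -5*P + 36.
Linear in P, so extremes are at the endpoints: P = 1 gives Z = 31; P = 14 gives Z = -34.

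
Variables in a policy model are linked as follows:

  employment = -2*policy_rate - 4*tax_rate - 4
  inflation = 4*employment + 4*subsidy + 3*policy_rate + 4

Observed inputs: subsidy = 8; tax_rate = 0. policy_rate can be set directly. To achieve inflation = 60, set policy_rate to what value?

policy_rate = -8

Substituting into the employment equation gives employment = -2*policy_rate - 4.
Substituting into the inflation equation gives inflation = -5*policy_rate + 20.
Solve -5*policy_rate + 20 = 60: policy_rate = (60 - 20) / -5 = -8.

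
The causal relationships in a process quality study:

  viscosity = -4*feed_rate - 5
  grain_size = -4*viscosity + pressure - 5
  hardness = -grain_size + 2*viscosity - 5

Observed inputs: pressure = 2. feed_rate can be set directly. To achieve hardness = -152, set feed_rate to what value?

feed_rate = 5

Substituting into the grain_size equation gives grain_size = 16*feed_rate + 17.
This gives hardness = -24*feed_rate - 32.
Solve -24*feed_rate - 32 = -152: feed_rate = (-152 + 32) / -24 = 5.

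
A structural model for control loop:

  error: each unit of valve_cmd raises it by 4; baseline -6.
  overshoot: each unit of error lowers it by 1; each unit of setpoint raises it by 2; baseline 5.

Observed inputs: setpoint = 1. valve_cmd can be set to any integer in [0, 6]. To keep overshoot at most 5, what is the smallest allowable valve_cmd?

Substituting into the overshoot equation gives overshoot = -4*valve_cmd + 13.
Require -4*valve_cmd + 13 ≤ 5, so valve_cmd ≥ 2.
The smallest integer in [0, 6] satisfying this is 2.

valve_cmd = 2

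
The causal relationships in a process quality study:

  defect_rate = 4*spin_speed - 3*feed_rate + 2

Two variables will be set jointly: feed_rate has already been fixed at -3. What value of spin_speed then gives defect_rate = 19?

spin_speed = 2

With feed_rate held at -3:
Substituting into the defect_rate equation gives defect_rate = 4*spin_speed + 11.
Solve 4*spin_speed + 11 = 19: spin_speed = (19 - 11) / 4 = 2.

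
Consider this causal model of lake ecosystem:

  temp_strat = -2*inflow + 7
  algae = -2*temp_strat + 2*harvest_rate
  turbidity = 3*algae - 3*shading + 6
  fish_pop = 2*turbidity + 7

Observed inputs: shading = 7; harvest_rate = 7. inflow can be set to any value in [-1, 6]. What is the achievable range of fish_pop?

Substituting into the algae equation gives algae = 4*inflow.
Substituting into the turbidity equation gives turbidity = 12*inflow - 15.
Substituting into the fish_pop equation gives fish_pop = 24*inflow - 23.
Linear in inflow, so extremes are at the endpoints: inflow = -1 gives fish_pop = -47; inflow = 6 gives fish_pop = 121.

-47 to 121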